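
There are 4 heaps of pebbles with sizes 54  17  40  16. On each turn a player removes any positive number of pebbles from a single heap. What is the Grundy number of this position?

31

Nim-sum: 54 XOR 17 XOR 40 XOR 16 = 31.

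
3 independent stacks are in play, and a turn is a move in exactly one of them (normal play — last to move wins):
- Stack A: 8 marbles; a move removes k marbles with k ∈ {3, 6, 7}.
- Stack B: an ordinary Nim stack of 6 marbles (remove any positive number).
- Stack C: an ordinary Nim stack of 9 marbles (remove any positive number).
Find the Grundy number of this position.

Build the Grundy sequence for stack A with g(k) = mex{g(k−s) : s ∈ {3, 6, 7}, s ≤ k}:
g(0) = mex{} = 0
g(1) = mex{} = 0
g(2) = mex{} = 0
g(3) = mex{0} = 1
g(4) = mex{0} = 1
g(5) = mex{0} = 1
g(6) = mex{0,1} = 2
g(7) = mex{0,1} = 2
g(8) = mex{0,1} = 2
So g(8) = 2.
Stack B is a plain Nim stack of size 6, so its Grundy value is 6.
Stack C is a plain Nim stack of size 9, so its Grundy value is 9.
By the Sprague-Grundy theorem, the Grundy value of a sum of independent games is the XOR of the component values.
Combined value = 2 XOR 6 XOR 9 = 13.

13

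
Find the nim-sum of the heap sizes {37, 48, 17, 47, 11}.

32

Nim-sum: 37 ^ 48 ^ 17 ^ 47 ^ 11 = 32.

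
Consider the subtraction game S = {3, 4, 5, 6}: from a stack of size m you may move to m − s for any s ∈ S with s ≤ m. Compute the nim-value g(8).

Grundy values for subtraction set {3, 4, 5, 6}:
k:     0  1  2  3  4  5  6  7  8
g(k):  0  0  0  1  1  1  2  2  2
So g(8) = 2.

2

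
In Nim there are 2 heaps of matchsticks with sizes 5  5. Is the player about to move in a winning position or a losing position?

Nim-sum: 5 ⊕ 5 = 0.
The nim-sum is 0, so this is a P-position: the player to move is in a losing position under optimal play.

Losing position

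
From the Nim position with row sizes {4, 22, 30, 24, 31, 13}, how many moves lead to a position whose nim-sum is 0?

5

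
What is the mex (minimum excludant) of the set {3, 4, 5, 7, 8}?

0

0 is not in the set, so the mex is 0.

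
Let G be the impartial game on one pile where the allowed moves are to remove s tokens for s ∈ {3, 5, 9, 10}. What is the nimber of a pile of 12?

4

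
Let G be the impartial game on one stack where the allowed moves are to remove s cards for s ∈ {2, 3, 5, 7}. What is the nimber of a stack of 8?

Grundy values for subtraction set {2, 3, 5, 7}:
g(0) = mex{} = 0
g(1) = mex{} = 0
g(2) = mex{0} = 1
g(3) = mex{0} = 1
g(4) = mex{0,1} = 2
g(5) = mex{0,1} = 2
g(6) = mex{0,1,2} = 3
g(7) = mex{0,1,2} = 3
g(8) = mex{0,1,2,3} = 4
So g(8) = 4.

4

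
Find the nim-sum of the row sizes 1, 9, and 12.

4

Compute the nim-sum pairwise:
1 ⊕ 9 = 8
8 ⊕ 12 = 4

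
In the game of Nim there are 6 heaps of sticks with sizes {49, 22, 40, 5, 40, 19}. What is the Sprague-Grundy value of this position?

Compute the nim-sum pairwise:
49 ⊕ 22 = 39
39 ⊕ 40 = 15
15 ⊕ 5 = 10
10 ⊕ 40 = 34
34 ⊕ 19 = 49

49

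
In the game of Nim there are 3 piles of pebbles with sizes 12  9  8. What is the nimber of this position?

Compute the nim-sum pairwise:
12 ^ 9 = 5
5 ^ 8 = 13

13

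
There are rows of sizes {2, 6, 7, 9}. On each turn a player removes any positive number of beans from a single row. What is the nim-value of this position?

10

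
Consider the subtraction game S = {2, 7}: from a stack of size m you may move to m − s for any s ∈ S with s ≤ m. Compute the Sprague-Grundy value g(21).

Grundy values for subtraction set {2, 7}:
k:     0  1  2  3  4  5  6  7  8  9 10 11 12 13 14 15 16 17 18 19 20 21
g(k):  0  0  1  1  0  0  1  1  2  0  0  1  1  0  0  1  1  2  0  0  1  1
So g(21) = 1.

1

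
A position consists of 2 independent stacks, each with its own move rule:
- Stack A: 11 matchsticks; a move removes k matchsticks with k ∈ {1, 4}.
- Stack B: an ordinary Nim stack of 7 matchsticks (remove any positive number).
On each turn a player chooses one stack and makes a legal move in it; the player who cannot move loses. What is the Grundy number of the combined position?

6

Build the Grundy sequence for stack A with g(k) = mex{g(k−s) : s ∈ {1, 4}, s ≤ k}:
k:     0  1  2  3  4  5  6  7  8  9 10 11
g(k):  0  1  0  1  2  0  1  0  1  2  0  1
So g(11) = 1.
Stack B is a plain Nim stack of size 7, so its Grundy value is 7.
By the Sprague-Grundy theorem, the Grundy value of a sum of independent games is the XOR of the component values.
Combined value = 1 ⊕ 7 = 6.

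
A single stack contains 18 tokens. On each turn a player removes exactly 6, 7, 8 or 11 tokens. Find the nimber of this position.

0

Compute g(0), g(1), … for moves {6, 7, 8, 11}:
k:     0  1  2  3  4  5  6  7  8  9 10 11 12 13 14 15 16 17 18
g(k):  0  0  0  0  0  0  1  1  1  1  1  1  2  2  2  2  2  0  0
So g(18) = 0.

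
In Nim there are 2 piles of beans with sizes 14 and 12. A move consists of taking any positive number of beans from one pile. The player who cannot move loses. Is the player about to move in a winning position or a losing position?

Winning position

Nim-sum: 14 XOR 12 = 2.
The nim-sum is 2 ≠ 0, so this is an N-position: the player to move can win.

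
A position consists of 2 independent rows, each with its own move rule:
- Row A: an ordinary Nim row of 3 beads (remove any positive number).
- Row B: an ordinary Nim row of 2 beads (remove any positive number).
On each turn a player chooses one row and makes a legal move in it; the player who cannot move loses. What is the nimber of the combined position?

Row A is a plain Nim row of size 3, so its Grundy value is 3.
Row B is a plain Nim row of size 2, so its Grundy value is 2.
The value of a disjunctive sum is the nim-sum of the parts.
Combined value = 3 XOR 2 = 1.

1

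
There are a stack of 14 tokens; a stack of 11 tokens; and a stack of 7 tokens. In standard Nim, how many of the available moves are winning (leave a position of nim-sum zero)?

3

In binary:
  1110  (14)
  1011  (11)
  0111  (7)
  ----
  0010  (2)
The overall nim-sum is X = 2. A stack of size p has a winning move iff p XOR X < p (reduce it to p XOR X).
  14: 14 XOR 2 = 12 < 14 — winning move (to 12).
  11: 11 XOR 2 = 9 < 11 — winning move (to 9).
  7: 7 XOR 2 = 5 < 7 — winning move (to 5).
That gives 3 winning moves.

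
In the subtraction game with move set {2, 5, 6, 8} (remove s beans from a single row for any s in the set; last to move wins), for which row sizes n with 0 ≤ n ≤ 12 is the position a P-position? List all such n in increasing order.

Grundy values for subtraction set {2, 5, 6, 8}:
k:     0  1  2  3  4  5  6  7  8  9 10 11 12
g(k):  0  0  1  1  0  2  1  3  2  2  3  0  2
The P-positions (g = 0) in 0..12 are 0, 1, 4, 11.

0, 1, 4, 11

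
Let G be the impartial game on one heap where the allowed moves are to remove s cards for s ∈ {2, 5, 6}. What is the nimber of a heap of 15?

0

Grundy values for subtraction set {2, 5, 6}:
k:     0  1  2  3  4  5  6  7  8  9 10 11 12 13 14 15
g(k):  0  0  1  1  0  2  1  3  0  2  1  0  0  1  1  0
So g(15) = 0.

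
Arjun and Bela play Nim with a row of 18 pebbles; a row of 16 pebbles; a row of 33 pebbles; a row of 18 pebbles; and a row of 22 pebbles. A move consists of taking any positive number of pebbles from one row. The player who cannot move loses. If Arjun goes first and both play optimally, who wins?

Write each in binary and XOR column by column:
  010010  (18)
  010000  (16)
  100001  (33)
  010010  (18)
  010110  (22)
  ------
  100111  (39)
The nim-sum is 39 ≠ 0, so this is an N-position: the player to move can win; Arjun has a winning move.

Arjun wins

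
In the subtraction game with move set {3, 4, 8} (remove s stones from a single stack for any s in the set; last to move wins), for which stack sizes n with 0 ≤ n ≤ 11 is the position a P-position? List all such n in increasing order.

0, 1, 2, 7

Compute g(0), g(1), … for moves {3, 4, 8}:
k:     0  1  2  3  4  5  6  7  8  9 10 11
g(k):  0  0  0  1  1  1  2  0  2  3  1  3
The P-positions (g = 0) in 0..11 are 0, 1, 2, 7.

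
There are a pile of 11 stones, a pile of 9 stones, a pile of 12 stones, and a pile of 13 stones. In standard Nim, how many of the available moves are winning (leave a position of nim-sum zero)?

1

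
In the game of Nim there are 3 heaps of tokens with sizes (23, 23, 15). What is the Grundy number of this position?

15

Compute the nim-sum pairwise:
23 ⊕ 23 = 0
0 ⊕ 15 = 15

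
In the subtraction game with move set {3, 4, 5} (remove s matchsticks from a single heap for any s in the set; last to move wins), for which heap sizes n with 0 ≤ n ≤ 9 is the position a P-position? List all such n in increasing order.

Build the Grundy sequence with g(k) = mex{g(k−s) : s ∈ {3, 4, 5}, s ≤ k}:
g(0) = mex{} = 0
g(1) = mex{} = 0
g(2) = mex{} = 0
g(3) = mex{0} = 1
g(4) = mex{0} = 1
g(5) = mex{0} = 1
g(6) = mex{0,1} = 2
g(7) = mex{0,1} = 2
g(8) = mex{1} = 0
g(9) = mex{1,2} = 0
The P-positions (g = 0) in 0..9 are 0, 1, 2, 8, 9.

0, 1, 2, 8, 9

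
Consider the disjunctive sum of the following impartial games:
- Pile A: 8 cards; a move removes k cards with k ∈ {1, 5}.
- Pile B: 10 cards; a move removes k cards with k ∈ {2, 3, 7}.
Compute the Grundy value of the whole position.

0

For pile A, compute g(0), g(1), … with moves {1, 5}:
g(0) = mex{} = 0
g(1) = mex{0} = 1
g(2) = mex{1} = 0
g(3) = mex{0} = 1
g(4) = mex{1} = 0
g(5) = mex{0} = 1
g(6) = mex{1} = 0
g(7) = mex{0} = 1
g(8) = mex{1} = 0
So g(8) = 0.
Build the Grundy sequence for pile B with g(k) = mex{g(k−s) : s ∈ {2, 3, 7}, s ≤ k}:
k:     0  1  2  3  4  5  6  7  8  9 10
g(k):  0  0  1  1  2  0  0  1  1  2  0
So g(10) = 0.
By the Sprague-Grundy theorem, the Grundy value of a sum of independent games is the XOR of the component values.
Combined value = 0 ⊕ 0 = 0.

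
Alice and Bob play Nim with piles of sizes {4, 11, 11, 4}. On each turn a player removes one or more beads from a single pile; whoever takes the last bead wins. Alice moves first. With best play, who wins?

Nim-sum: 4 XOR 11 XOR 11 XOR 4 = 0.
The nim-sum is 0, so this is a P-position: the player to move is in a losing position under optimal play; Alice is about to move from it and so loses — Bob wins.

Bob wins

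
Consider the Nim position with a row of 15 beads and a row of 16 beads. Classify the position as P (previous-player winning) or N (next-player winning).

Nim-sum: 15 ^ 16 = 31.
The nim-sum is 31 ≠ 0, so this is an N-position: the player to move can win.

N-position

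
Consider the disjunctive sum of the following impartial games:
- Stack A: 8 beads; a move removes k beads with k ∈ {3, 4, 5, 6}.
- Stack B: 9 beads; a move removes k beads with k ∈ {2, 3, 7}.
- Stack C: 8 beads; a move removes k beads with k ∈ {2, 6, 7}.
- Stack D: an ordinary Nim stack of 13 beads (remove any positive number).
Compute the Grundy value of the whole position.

15

Grundy values for stack A (subtraction set {3, 4, 5, 6}):
g(0) = mex{} = 0
g(1) = mex{} = 0
g(2) = mex{} = 0
g(3) = mex{0} = 1
g(4) = mex{0} = 1
g(5) = mex{0} = 1
g(6) = mex{0,1} = 2
g(7) = mex{0,1} = 2
g(8) = mex{0,1} = 2
So g(8) = 2.
Grundy values for stack B (subtraction set {2, 3, 7}):
k:     0  1  2  3  4  5  6  7  8  9
g(k):  0  0  1  1  2  0  0  1  1  2
So g(9) = 2.
Grundy values for stack C (subtraction set {2, 6, 7}):
k:     0  1  2  3  4  5  6  7  8
g(k):  0  0  1  1  0  0  1  1  2
So g(8) = 2.
Stack D is a plain Nim stack of size 13, so its Grundy value is 13.
By the Sprague-Grundy theorem, the Grundy value of a sum of independent games is the XOR of the component values.
Combined value = 2 ⊕ 2 ⊕ 2 ⊕ 13 = 15.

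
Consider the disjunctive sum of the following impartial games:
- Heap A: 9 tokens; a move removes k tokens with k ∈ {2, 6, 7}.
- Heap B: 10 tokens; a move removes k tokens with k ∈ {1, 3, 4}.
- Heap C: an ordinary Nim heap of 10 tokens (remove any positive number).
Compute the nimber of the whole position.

Grundy values for heap A (subtraction set {2, 6, 7}):
g(0) = mex{} = 0
g(1) = mex{} = 0
g(2) = mex{0} = 1
g(3) = mex{0} = 1
g(4) = mex{1} = 0
g(5) = mex{1} = 0
g(6) = mex{0} = 1
g(7) = mex{0} = 1
g(8) = mex{0,1} = 2
g(9) = mex{1} = 0
So g(9) = 0.
Grundy values for heap B (subtraction set {1, 3, 4}):
k:     0  1  2  3  4  5  6  7  8  9 10
g(k):  0  1  0  1  2  3  2  0  1  0  1
So g(10) = 1.
Heap C is a plain Nim heap of size 10, so its Grundy value is 10.
By the Sprague-Grundy theorem, the Grundy value of a sum of independent games is the XOR of the component values.
Combined value = 0 XOR 1 XOR 10 = 11.

11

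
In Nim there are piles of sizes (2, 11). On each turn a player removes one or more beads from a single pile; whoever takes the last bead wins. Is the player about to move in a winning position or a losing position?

Winning position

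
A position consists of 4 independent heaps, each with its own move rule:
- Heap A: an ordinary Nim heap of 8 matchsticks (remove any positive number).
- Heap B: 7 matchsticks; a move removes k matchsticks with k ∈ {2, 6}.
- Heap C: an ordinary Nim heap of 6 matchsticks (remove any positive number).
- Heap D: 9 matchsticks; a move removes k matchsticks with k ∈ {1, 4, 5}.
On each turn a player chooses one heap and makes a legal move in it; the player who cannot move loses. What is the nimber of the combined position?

14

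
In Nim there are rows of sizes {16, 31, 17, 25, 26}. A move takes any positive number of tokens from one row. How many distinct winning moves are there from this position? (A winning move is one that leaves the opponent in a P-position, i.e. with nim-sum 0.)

Compute the nim-sum pairwise:
16 ^ 31 = 15
15 ^ 17 = 30
30 ^ 25 = 7
7 ^ 26 = 29
The overall nim-sum is X = 29. A row of size p has a winning move iff p XOR X < p (reduce it to p XOR X).
  16: 16 XOR 29 = 13 < 16 — winning move (to 13).
  31: 31 XOR 29 = 2 < 31 — winning move (to 2).
  17: 17 XOR 29 = 12 < 17 — winning move (to 12).
  25: 25 XOR 29 = 4 < 25 — winning move (to 4).
  26: 26 XOR 29 = 7 < 26 — winning move (to 7).
That gives 5 winning moves.

5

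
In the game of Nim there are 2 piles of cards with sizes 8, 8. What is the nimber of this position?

0

Write each in binary and XOR column by column:
  1000  (8)
  1000  (8)
  ----
  0000  (0)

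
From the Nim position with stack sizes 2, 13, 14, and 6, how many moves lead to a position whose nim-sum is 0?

Compute the nim-sum pairwise:
2 XOR 13 = 15
15 XOR 14 = 1
1 XOR 6 = 7
The overall nim-sum is X = 7. A stack of size p has a winning move iff p XOR X < p (reduce it to p XOR X).
  2: 2 XOR 7 = 5 ≥ 2 — no move.
  13: 13 XOR 7 = 10 < 13 — winning move (to 10).
  14: 14 XOR 7 = 9 < 14 — winning move (to 9).
  6: 6 XOR 7 = 1 < 6 — winning move (to 1).
That gives 3 winning moves.

3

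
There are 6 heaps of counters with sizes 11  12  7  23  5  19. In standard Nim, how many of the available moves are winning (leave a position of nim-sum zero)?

5

Compute the nim-sum pairwise:
11 ^ 12 = 7
7 ^ 7 = 0
0 ^ 23 = 23
23 ^ 5 = 18
18 ^ 19 = 1
The overall nim-sum is X = 1. A heap of size p has a winning move iff p XOR X < p (reduce it to p XOR X).
  11: 11 XOR 1 = 10 < 11 — winning move (to 10).
  12: 12 XOR 1 = 13 ≥ 12 — no move.
  7: 7 XOR 1 = 6 < 7 — winning move (to 6).
  23: 23 XOR 1 = 22 < 23 — winning move (to 22).
  5: 5 XOR 1 = 4 < 5 — winning move (to 4).
  19: 19 XOR 1 = 18 < 19 — winning move (to 18).
That gives 5 winning moves.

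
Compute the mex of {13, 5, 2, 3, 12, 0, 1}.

4

The values 0, 1, 2, 3 are all present; 4 is the first non-negative integer missing from the set.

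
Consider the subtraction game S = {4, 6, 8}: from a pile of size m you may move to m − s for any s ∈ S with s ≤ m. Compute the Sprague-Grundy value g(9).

Build the Grundy sequence with g(k) = mex{g(k−s) : s ∈ {4, 6, 8}, s ≤ k}:
g(0) = mex{} = 0
g(1) = mex{} = 0
g(2) = mex{} = 0
g(3) = mex{} = 0
g(4) = mex{0} = 1
g(5) = mex{0} = 1
g(6) = mex{0} = 1
g(7) = mex{0} = 1
g(8) = mex{0,1} = 2
g(9) = mex{0,1} = 2
So g(9) = 2.

2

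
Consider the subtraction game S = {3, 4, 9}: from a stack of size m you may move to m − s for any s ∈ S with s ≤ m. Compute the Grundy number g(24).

Grundy values for subtraction set {3, 4, 9}:
k:     0  1  2  3  4  5  6  7  8  9 10 11 12 13 14 15 16 17 18 19 20 21 22 23 24
g(k):  0  0  0  1  1  1  2  0  0  3  1  1  2  0  0  0  1  1  1  2  0  0  3  1  1
So g(24) = 1.

1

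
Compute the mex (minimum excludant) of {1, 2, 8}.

0

0 is not in the set, so the mex is 0.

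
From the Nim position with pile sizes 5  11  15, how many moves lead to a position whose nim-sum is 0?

Nim-sum: 5 ⊕ 11 ⊕ 15 = 1.
The overall nim-sum is X = 1. A pile of size p has a winning move iff p XOR X < p (reduce it to p XOR X).
  5: 5 XOR 1 = 4 < 5 — winning move (to 4).
  11: 11 XOR 1 = 10 < 11 — winning move (to 10).
  15: 15 XOR 1 = 14 < 15 — winning move (to 14).
That gives 3 winning moves.

3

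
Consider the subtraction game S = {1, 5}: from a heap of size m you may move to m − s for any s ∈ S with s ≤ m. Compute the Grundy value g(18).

0

Compute g(0), g(1), … for moves {1, 5}:
k:     0  1  2  3  4  5  6  7  8  9 10 11 12 13 14 15 16 17 18
g(k):  0  1  0  1  0  1  0  1  0  1  0  1  0  1  0  1  0  1  0
So g(18) = 0.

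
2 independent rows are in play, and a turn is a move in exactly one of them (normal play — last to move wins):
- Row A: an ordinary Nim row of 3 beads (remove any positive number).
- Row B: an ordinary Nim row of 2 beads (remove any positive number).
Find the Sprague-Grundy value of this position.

1

Row A is a plain Nim row of size 3, so its Grundy value is 3.
Row B is a plain Nim row of size 2, so its Grundy value is 2.
The value of a disjunctive sum is the nim-sum of the parts.
Combined value = 3 XOR 2 = 1.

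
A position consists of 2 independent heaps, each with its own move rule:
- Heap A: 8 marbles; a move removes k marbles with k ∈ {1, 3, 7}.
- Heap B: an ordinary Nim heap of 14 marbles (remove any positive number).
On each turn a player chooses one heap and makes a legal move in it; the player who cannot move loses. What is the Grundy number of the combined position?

14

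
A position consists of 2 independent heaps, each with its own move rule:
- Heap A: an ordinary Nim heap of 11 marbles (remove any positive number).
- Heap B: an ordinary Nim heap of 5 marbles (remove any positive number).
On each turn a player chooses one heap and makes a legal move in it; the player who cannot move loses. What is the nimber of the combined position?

14

Heap A is a plain Nim heap of size 11, so its Grundy value is 11.
Heap B is a plain Nim heap of size 5, so its Grundy value is 5.
By the Sprague-Grundy theorem, the Grundy value of a sum of independent games is the XOR of the component values.
Combined value = 11 XOR 5 = 14.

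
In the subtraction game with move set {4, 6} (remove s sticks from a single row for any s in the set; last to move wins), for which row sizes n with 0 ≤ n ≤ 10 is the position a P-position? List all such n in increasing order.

0, 1, 2, 3, 10

Grundy values for subtraction set {4, 6}:
g(0) = mex{} = 0
g(1) = mex{} = 0
g(2) = mex{} = 0
g(3) = mex{} = 0
g(4) = mex{0} = 1
g(5) = mex{0} = 1
g(6) = mex{0} = 1
g(7) = mex{0} = 1
g(8) = mex{0,1} = 2
g(9) = mex{0,1} = 2
g(10) = mex{1} = 0
The P-positions (g = 0) in 0..10 are 0, 1, 2, 3, 10.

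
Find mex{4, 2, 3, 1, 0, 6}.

5

The values 0, 1, 2, 3, 4 are all present; 5 is the first non-negative integer missing from the set.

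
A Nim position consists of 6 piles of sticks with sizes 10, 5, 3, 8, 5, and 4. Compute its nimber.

Nim-sum: 10 ^ 5 ^ 3 ^ 8 ^ 5 ^ 4 = 5.

5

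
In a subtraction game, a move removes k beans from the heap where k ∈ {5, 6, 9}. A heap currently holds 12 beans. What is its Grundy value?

2

Build the Grundy sequence with g(k) = mex{g(k−s) : s ∈ {5, 6, 9}, s ≤ k}:
g(0) = mex{} = 0
g(1) = mex{} = 0
g(2) = mex{} = 0
g(3) = mex{} = 0
g(4) = mex{} = 0
g(5) = mex{0} = 1
g(6) = mex{0} = 1
g(7) = mex{0} = 1
g(8) = mex{0} = 1
g(9) = mex{0} = 1
g(10) = mex{0,1} = 2
g(11) = mex{0,1} = 2
g(12) = mex{0,1} = 2
So g(12) = 2.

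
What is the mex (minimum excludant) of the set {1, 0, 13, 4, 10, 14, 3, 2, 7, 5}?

6

The values 0, 1, 2, 3, 4, 5 are all present; 6 is the first non-negative integer missing from the set.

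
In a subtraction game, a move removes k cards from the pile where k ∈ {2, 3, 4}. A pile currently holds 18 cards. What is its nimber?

0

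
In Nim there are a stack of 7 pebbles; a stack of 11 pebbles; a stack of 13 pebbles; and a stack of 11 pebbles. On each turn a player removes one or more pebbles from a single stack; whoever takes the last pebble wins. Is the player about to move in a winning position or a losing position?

Nim-sum: 7 ^ 11 ^ 13 ^ 11 = 10.
The nim-sum is 10 ≠ 0, so this is an N-position: the player to move can win.

Winning position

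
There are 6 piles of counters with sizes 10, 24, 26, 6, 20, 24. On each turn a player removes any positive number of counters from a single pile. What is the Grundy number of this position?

2

Nim-sum: 10 ^ 24 ^ 26 ^ 6 ^ 20 ^ 24 = 2.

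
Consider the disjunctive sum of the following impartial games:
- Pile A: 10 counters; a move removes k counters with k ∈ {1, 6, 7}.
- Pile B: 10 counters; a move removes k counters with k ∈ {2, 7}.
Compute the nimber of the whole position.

2

Grundy values for pile A (subtraction set {1, 6, 7}):
g(0) = mex{} = 0
g(1) = mex{0} = 1
g(2) = mex{1} = 0
g(3) = mex{0} = 1
g(4) = mex{1} = 0
g(5) = mex{0} = 1
g(6) = mex{0,1} = 2
g(7) = mex{0,1,2} = 3
g(8) = mex{0,1,3} = 2
g(9) = mex{0,1,2} = 3
g(10) = mex{0,1,3} = 2
So g(10) = 2.
Grundy values for pile B (subtraction set {2, 7}):
g(0) = mex{} = 0
g(1) = mex{} = 0
g(2) = mex{0} = 1
g(3) = mex{0} = 1
g(4) = mex{1} = 0
g(5) = mex{1} = 0
g(6) = mex{0} = 1
g(7) = mex{0} = 1
g(8) = mex{0,1} = 2
g(9) = mex{1} = 0
g(10) = mex{1,2} = 0
So g(10) = 0.
The value of a disjunctive sum is the nim-sum of the parts.
Combined value = 2 ⊕ 0 = 2.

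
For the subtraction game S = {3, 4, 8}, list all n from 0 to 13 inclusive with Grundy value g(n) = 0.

Compute g(0), g(1), … for moves {3, 4, 8}:
g(0) = mex{} = 0
g(1) = mex{} = 0
g(2) = mex{} = 0
g(3) = mex{0} = 1
g(4) = mex{0} = 1
g(5) = mex{0} = 1
g(6) = mex{0,1} = 2
g(7) = mex{1} = 0
g(8) = mex{0,1} = 2
g(9) = mex{0,1,2} = 3
g(10) = mex{0,2} = 1
g(11) = mex{0,1,2} = 3
g(12) = mex{1,2,3} = 0
g(13) = mex{1,3} = 0
The P-positions (g = 0) in 0..13 are 0, 1, 2, 7, 12, 13.

0, 1, 2, 7, 12, 13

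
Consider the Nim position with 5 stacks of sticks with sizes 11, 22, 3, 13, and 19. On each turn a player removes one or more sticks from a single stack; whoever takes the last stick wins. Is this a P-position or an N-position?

P-position

Compute the nim-sum pairwise:
11 XOR 22 = 29
29 XOR 3 = 30
30 XOR 13 = 19
19 XOR 19 = 0
The nim-sum is 0, so this is a P-position: the player to move is in a losing position under optimal play.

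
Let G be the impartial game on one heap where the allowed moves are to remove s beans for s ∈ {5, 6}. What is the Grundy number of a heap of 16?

1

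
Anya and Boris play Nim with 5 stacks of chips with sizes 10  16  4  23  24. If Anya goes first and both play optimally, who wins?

Anya wins

Nim-sum: 10 XOR 16 XOR 4 XOR 23 XOR 24 = 17.
The nim-sum is 17 ≠ 0, so this is an N-position: the player to move can win; Anya has a winning move.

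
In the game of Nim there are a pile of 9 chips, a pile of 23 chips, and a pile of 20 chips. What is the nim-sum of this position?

10

Nim-sum: 9 ⊕ 23 ⊕ 20 = 10.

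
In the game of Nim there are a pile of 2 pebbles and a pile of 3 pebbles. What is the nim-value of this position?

1

Bitwise XOR of the heap sizes:
  10  (2)
  11  (3)
  --
  01  (1)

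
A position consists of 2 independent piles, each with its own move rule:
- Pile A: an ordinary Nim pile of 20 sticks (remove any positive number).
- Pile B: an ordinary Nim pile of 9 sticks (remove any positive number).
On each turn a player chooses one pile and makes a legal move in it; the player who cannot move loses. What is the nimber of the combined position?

Pile A is a plain Nim pile of size 20, so its Grundy value is 20.
Pile B is a plain Nim pile of size 9, so its Grundy value is 9.
By the Sprague-Grundy theorem, the Grundy value of a sum of independent games is the XOR of the component values.
Combined value = 20 XOR 9 = 29.

29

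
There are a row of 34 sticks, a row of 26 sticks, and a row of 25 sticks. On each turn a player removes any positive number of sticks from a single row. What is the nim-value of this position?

33

Compute the nim-sum pairwise:
34 ⊕ 26 = 56
56 ⊕ 25 = 33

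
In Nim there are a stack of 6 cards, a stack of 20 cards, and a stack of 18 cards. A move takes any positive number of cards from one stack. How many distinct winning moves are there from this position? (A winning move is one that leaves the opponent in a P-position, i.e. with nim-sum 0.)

0

Compute the nim-sum pairwise:
6 ⊕ 20 = 18
18 ⊕ 18 = 0
The nim-sum is already 0, so every move leaves a nonzero nim-sum — there are no winning moves.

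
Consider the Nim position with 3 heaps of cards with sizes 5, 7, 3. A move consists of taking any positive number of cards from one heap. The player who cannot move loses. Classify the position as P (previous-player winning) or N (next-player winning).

N-position

Write each in binary and XOR column by column:
  101  (5)
  111  (7)
  011  (3)
  ---
  001  (1)
The nim-sum is 1 ≠ 0, so this is an N-position: the player to move can win.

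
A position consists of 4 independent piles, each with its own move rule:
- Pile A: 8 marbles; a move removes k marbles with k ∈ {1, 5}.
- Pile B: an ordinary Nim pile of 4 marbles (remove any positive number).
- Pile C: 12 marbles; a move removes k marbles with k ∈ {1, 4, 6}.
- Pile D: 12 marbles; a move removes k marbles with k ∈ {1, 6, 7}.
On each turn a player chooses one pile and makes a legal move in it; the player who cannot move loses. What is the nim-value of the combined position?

4

Grundy values for pile A (subtraction set {1, 5}):
k:     0  1  2  3  4  5  6  7  8
g(k):  0  1  0  1  0  1  0  1  0
So g(8) = 0.
Pile B is a plain Nim pile of size 4, so its Grundy value is 4.
For pile C, compute g(0), g(1), … with moves {1, 4, 6}:
k:     0  1  2  3  4  5  6  7  8  9 10 11 12
g(k):  0  1  0  1  2  0  1  0  1  2  0  1  0
So g(12) = 0.
Grundy values for pile D (subtraction set {1, 6, 7}):
k:     0  1  2  3  4  5  6  7  8  9 10 11 12
g(k):  0  1  0  1  0  1  2  3  2  3  2  3  0
So g(12) = 0.
By the Sprague-Grundy theorem, the Grundy value of a sum of independent games is the XOR of the component values.
Combined value = 0 XOR 4 XOR 0 XOR 0 = 4.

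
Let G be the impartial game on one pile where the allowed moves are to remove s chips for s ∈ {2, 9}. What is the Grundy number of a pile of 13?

Grundy values for subtraction set {2, 9}:
g(0) = mex{} = 0
g(1) = mex{} = 0
g(2) = mex{0} = 1
g(3) = mex{0} = 1
g(4) = mex{1} = 0
g(5) = mex{1} = 0
g(6) = mex{0} = 1
g(7) = mex{0} = 1
g(8) = mex{1} = 0
g(9) = mex{0,1} = 2
g(10) = mex{0} = 1
g(11) = mex{1,2} = 0
g(12) = mex{1} = 0
g(13) = mex{0} = 1
So g(13) = 1.

1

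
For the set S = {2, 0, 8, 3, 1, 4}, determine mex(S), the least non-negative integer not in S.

The values 0, 1, 2, 3, 4 are all present; 5 is the first non-negative integer missing from the set.

5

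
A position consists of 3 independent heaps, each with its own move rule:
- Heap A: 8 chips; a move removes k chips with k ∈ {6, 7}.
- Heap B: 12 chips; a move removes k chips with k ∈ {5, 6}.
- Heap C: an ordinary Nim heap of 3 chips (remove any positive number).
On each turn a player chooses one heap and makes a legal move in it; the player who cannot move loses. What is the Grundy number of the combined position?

2

Grundy values for heap A (subtraction set {6, 7}):
k:     0  1  2  3  4  5  6  7  8
g(k):  0  0  0  0  0  0  1  1  1
So g(8) = 1.
Grundy values for heap B (subtraction set {5, 6}):
g(0) = mex{} = 0
g(1) = mex{} = 0
g(2) = mex{} = 0
g(3) = mex{} = 0
g(4) = mex{} = 0
g(5) = mex{0} = 1
g(6) = mex{0} = 1
g(7) = mex{0} = 1
g(8) = mex{0} = 1
g(9) = mex{0} = 1
g(10) = mex{0,1} = 2
g(11) = mex{1} = 0
g(12) = mex{1} = 0
So g(12) = 0.
Heap C is a plain Nim heap of size 3, so its Grundy value is 3.
By the Sprague-Grundy theorem, the Grundy value of a sum of independent games is the XOR of the component values.
Combined value = 1 ⊕ 0 ⊕ 3 = 2.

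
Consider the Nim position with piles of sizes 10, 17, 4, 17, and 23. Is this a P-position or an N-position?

N-position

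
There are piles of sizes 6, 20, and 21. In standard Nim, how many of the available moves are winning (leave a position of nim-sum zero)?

Nim-sum: 6 XOR 20 XOR 21 = 7.
The overall nim-sum is X = 7. A pile of size p has a winning move iff p XOR X < p (reduce it to p XOR X).
  6: 6 XOR 7 = 1 < 6 — winning move (to 1).
  20: 20 XOR 7 = 19 < 20 — winning move (to 19).
  21: 21 XOR 7 = 18 < 21 — winning move (to 18).
That gives 3 winning moves.

3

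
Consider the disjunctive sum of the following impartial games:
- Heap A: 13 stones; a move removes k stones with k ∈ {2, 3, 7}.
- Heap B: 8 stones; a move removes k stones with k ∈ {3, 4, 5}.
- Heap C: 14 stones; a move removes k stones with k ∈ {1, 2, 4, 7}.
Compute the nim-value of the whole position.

3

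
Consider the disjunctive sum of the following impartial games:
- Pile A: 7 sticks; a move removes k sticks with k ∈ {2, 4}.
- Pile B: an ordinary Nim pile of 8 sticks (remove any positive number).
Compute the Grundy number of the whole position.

Grundy values for pile A (subtraction set {2, 4}):
k:     0  1  2  3  4  5  6  7
g(k):  0  0  1  1  2  2  0  0
So g(7) = 0.
Pile B is a plain Nim pile of size 8, so its Grundy value is 8.
The value of a disjunctive sum is the nim-sum of the parts.
Combined value = 0 ⊕ 8 = 8.

8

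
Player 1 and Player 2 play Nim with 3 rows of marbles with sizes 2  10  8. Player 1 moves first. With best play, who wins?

Player 2 wins

Nim-sum: 2 ⊕ 10 ⊕ 8 = 0.
The nim-sum is 0, so this is a P-position: the player to move is in a losing position under optimal play; Player 1 is about to move from it and so loses — Player 2 wins.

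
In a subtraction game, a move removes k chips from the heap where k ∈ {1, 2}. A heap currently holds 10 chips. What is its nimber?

Compute g(0), g(1), … for moves {1, 2}:
g(0) = mex{} = 0
g(1) = mex{0} = 1
g(2) = mex{0,1} = 2
g(3) = mex{1,2} = 0
g(4) = mex{0,2} = 1
g(5) = mex{0,1} = 2
g(6) = mex{1,2} = 0
g(7) = mex{0,2} = 1
g(8) = mex{0,1} = 2
g(9) = mex{1,2} = 0
g(10) = mex{0,2} = 1
So g(10) = 1.

1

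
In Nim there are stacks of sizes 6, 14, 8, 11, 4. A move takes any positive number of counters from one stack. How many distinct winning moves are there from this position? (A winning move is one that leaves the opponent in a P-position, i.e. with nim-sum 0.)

Write each in binary and XOR column by column:
  0110  (6)
  1110  (14)
  1000  (8)
  1011  (11)
  0100  (4)
  ----
  1111  (15)
The overall nim-sum is X = 15. A stack of size p has a winning move iff p XOR X < p (reduce it to p XOR X).
  6: 6 XOR 15 = 9 ≥ 6 — no move.
  14: 14 XOR 15 = 1 < 14 — winning move (to 1).
  8: 8 XOR 15 = 7 < 8 — winning move (to 7).
  11: 11 XOR 15 = 4 < 11 — winning move (to 4).
  4: 4 XOR 15 = 11 ≥ 4 — no move.
That gives 3 winning moves.

3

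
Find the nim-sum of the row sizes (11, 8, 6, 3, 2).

4

Nim-sum: 11 XOR 8 XOR 6 XOR 3 XOR 2 = 4.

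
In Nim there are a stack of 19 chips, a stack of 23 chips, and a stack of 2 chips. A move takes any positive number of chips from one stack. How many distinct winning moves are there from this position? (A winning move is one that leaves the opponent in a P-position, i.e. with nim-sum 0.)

1

Bitwise XOR of the heap sizes:
  10011  (19)
  10111  (23)
  00010  (2)
  -----
  00110  (6)
The overall nim-sum is X = 6. A stack of size p has a winning move iff p XOR X < p (reduce it to p XOR X).
  19: 19 XOR 6 = 21 ≥ 19 — no move.
  23: 23 XOR 6 = 17 < 23 — winning move (to 17).
  2: 2 XOR 6 = 4 ≥ 2 — no move.
That gives 1 winning move.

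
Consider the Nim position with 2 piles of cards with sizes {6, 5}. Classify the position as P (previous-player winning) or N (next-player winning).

N-position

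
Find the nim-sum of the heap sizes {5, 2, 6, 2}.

In binary:
  101  (5)
  010  (2)
  110  (6)
  010  (2)
  ---
  011  (3)

3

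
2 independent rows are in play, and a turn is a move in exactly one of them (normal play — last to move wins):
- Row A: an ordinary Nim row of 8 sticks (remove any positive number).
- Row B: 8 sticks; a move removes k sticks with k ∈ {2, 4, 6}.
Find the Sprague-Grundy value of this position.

8

Row A is a plain Nim row of size 8, so its Grundy value is 8.
For row B, compute g(0), g(1), … with moves {2, 4, 6}:
k:     0  1  2  3  4  5  6  7  8
g(k):  0  0  1  1  2  2  3  3  0
So g(8) = 0.
The value of a disjunctive sum is the nim-sum of the parts.
Combined value = 8 ⊕ 0 = 8.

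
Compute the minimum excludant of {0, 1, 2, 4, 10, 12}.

The values 0, 1, 2 are all present; 3 is the first non-negative integer missing from the set.

3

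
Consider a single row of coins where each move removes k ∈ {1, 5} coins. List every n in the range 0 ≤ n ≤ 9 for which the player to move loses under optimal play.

0, 2, 4, 6, 8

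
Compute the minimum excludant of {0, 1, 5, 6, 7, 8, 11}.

2

The values 0, 1 are all present; 2 is the first non-negative integer missing from the set.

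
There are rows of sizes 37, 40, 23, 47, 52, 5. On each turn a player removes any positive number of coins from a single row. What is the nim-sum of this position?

Nim-sum: 37 XOR 40 XOR 23 XOR 47 XOR 52 XOR 5 = 4.

4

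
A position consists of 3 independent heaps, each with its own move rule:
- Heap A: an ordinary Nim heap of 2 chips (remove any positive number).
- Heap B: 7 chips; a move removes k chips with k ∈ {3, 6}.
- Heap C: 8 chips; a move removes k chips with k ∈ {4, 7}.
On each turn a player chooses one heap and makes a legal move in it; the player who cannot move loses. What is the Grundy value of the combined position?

Heap A is a plain Nim heap of size 2, so its Grundy value is 2.
For heap B, compute g(0), g(1), … with moves {3, 6}:
k:     0  1  2  3  4  5  6  7
g(k):  0  0  0  1  1  1  2  2
So g(7) = 2.
Grundy values for heap C (subtraction set {4, 7}):
k:     0  1  2  3  4  5  6  7  8
g(k):  0  0  0  0  1  1  1  1  2
So g(8) = 2.
By the Sprague-Grundy theorem, the Grundy value of a sum of independent games is the XOR of the component values.
Combined value = 2 ⊕ 2 ⊕ 2 = 2.

2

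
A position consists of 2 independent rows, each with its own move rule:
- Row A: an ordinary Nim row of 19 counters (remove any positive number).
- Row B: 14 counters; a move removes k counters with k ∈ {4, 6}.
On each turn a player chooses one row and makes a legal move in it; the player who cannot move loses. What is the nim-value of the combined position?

Row A is a plain Nim row of size 19, so its Grundy value is 19.
Build the Grundy sequence for row B with g(k) = mex{g(k−s) : s ∈ {4, 6}, s ≤ k}:
g(0) = mex{} = 0
g(1) = mex{} = 0
g(2) = mex{} = 0
g(3) = mex{} = 0
g(4) = mex{0} = 1
g(5) = mex{0} = 1
g(6) = mex{0} = 1
g(7) = mex{0} = 1
g(8) = mex{0,1} = 2
g(9) = mex{0,1} = 2
g(10) = mex{1} = 0
g(11) = mex{1} = 0
g(12) = mex{1,2} = 0
g(13) = mex{1,2} = 0
g(14) = mex{0,2} = 1
So g(14) = 1.
By the Sprague-Grundy theorem, the Grundy value of a sum of independent games is the XOR of the component values.
Combined value = 19 XOR 1 = 18.

18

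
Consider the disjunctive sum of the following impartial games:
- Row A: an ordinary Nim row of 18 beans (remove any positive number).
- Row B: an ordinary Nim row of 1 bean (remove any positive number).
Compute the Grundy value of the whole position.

Row A is a plain Nim row of size 18, so its Grundy value is 18.
Row B is a plain Nim row of size 1, so its Grundy value is 1.
The value of a disjunctive sum is the nim-sum of the parts.
Combined value = 18 XOR 1 = 19.

19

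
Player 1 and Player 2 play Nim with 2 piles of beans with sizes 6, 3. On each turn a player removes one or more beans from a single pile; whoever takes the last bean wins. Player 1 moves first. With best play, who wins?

Compute the nim-sum pairwise:
6 ^ 3 = 5
The nim-sum is 5 ≠ 0, so this is an N-position: the player to move can win; Player 1 has a winning move.

Player 1 wins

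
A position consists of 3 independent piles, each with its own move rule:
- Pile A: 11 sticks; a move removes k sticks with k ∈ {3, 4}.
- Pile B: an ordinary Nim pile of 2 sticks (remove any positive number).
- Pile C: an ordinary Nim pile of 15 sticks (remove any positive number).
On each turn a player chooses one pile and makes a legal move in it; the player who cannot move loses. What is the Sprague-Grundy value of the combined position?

Grundy values for pile A (subtraction set {3, 4}):
k:     0  1  2  3  4  5  6  7  8  9 10 11
g(k):  0  0  0  1  1  1  2  0  0  0  1  1
So g(11) = 1.
Pile B is a plain Nim pile of size 2, so its Grundy value is 2.
Pile C is a plain Nim pile of size 15, so its Grundy value is 15.
By the Sprague-Grundy theorem, the Grundy value of a sum of independent games is the XOR of the component values.
Combined value = 1 ⊕ 2 ⊕ 15 = 12.

12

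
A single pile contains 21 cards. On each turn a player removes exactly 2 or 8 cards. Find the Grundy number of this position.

0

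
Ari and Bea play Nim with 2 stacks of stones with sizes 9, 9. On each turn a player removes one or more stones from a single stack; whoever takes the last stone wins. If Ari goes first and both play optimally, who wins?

In binary:
  1001  (9)
  1001  (9)
  ----
  0000  (0)
The nim-sum is 0, so this is a P-position: the player to move is in a losing position under optimal play; Ari is about to move from it and so loses — Bea wins.

Bea wins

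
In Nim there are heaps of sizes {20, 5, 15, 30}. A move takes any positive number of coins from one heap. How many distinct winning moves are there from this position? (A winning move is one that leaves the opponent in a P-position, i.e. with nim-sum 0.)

Bitwise XOR of the heap sizes:
  10100  (20)
  00101  (5)
  01111  (15)
  11110  (30)
  -----
  00000  (0)
The nim-sum is already 0, so every move leaves a nonzero nim-sum — there are no winning moves.

0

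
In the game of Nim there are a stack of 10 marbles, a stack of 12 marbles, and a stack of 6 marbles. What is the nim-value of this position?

0

In binary:
  1010  (10)
  1100  (12)
  0110  (6)
  ----
  0000  (0)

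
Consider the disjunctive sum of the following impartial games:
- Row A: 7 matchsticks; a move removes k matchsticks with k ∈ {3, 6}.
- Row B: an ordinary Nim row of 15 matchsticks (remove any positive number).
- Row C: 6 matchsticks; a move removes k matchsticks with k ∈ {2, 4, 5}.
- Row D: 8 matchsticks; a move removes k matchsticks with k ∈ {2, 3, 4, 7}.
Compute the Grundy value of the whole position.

Build the Grundy sequence for row A with g(k) = mex{g(k−s) : s ∈ {3, 6}, s ≤ k}:
g(0) = mex{} = 0
g(1) = mex{} = 0
g(2) = mex{} = 0
g(3) = mex{0} = 1
g(4) = mex{0} = 1
g(5) = mex{0} = 1
g(6) = mex{0,1} = 2
g(7) = mex{0,1} = 2
So g(7) = 2.
Row B is a plain Nim row of size 15, so its Grundy value is 15.
Build the Grundy sequence for row C with g(k) = mex{g(k−s) : s ∈ {2, 4, 5}, s ≤ k}:
g(0) = mex{} = 0
g(1) = mex{} = 0
g(2) = mex{0} = 1
g(3) = mex{0} = 1
g(4) = mex{0,1} = 2
g(5) = mex{0,1} = 2
g(6) = mex{0,1,2} = 3
So g(6) = 3.
Grundy values for row D (subtraction set {2, 3, 4, 7}):
k:     0  1  2  3  4  5  6  7  8
g(k):  0  0  1  1  2  2  0  3  1
So g(8) = 1.
The value of a disjunctive sum is the nim-sum of the parts.
Combined value = 2 XOR 15 XOR 3 XOR 1 = 15.

15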